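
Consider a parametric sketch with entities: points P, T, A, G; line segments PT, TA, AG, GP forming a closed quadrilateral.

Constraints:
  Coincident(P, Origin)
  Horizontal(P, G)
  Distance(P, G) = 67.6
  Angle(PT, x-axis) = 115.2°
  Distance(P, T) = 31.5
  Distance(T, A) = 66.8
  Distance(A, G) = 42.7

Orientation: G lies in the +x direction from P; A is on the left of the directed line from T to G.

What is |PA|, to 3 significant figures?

65.9

Checks: PT at 115.2° ✓; |TA| = 66.80 ✓; |AG| = 42.70 ✓.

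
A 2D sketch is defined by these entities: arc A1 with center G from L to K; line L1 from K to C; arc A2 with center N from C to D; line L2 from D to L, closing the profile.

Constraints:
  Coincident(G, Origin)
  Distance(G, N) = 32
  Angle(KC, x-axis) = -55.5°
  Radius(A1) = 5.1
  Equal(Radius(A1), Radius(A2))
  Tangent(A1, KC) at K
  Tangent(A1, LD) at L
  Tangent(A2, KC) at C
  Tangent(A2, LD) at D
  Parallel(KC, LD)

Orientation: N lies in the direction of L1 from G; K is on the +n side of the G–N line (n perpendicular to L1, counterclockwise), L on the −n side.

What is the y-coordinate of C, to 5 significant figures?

-23.483

The slot axis is L1's direction at -55.5°, so u = (cos -55.5°, sin -55.5°) = (0.56641, -0.82413) and n = (−sin -55.5°, cos -55.5°) = (0.82413, 0.56641). G is at the origin and N lies 32.0 along u from G, so N = 32.0·u = (18.125, -26.372). Tangency of A1 to both parallel lines with radius 5.1 puts K and L at G ± 5.1·n: K = (4.2030, 2.8887), L = (-4.2030, -2.8887). Equal radii place C and D the same way about N: C = N + 5.1·n = (22.328, -23.483), D = N − 5.1·n = (13.922, -29.261). So C.y = -23.483.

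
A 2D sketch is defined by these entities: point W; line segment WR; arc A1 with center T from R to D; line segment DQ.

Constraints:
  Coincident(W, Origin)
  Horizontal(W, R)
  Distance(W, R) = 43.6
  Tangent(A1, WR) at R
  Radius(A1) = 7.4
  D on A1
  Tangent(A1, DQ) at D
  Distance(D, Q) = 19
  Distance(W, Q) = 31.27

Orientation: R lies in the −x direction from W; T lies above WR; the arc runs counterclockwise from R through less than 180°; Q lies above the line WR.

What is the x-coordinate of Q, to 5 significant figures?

-25.900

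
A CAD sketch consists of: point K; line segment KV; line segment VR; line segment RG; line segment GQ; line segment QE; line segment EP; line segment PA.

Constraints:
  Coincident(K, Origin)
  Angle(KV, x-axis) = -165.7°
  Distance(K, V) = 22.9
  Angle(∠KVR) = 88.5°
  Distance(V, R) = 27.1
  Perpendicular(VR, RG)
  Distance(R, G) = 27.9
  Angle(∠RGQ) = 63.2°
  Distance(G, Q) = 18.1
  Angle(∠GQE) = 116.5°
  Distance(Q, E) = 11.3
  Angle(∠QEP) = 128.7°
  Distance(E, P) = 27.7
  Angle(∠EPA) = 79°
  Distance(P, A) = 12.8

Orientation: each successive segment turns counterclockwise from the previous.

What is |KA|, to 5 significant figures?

43.082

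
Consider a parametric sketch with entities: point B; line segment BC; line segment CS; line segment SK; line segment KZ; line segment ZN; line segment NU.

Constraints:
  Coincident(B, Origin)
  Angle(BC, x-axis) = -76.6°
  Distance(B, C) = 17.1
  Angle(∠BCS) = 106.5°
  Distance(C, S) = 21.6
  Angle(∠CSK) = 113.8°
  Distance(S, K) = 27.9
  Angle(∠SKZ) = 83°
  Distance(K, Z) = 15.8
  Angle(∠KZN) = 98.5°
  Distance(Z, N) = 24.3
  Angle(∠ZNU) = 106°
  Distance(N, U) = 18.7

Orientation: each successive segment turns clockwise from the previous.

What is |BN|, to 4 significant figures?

14.74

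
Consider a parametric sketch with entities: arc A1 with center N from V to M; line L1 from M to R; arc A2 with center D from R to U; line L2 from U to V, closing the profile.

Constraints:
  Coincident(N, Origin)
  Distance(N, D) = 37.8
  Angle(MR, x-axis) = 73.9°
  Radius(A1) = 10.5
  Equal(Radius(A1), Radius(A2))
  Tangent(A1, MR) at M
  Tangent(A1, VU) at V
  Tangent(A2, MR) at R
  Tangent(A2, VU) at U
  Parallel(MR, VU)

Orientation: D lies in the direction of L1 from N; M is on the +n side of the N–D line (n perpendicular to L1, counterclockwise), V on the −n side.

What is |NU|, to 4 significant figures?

39.23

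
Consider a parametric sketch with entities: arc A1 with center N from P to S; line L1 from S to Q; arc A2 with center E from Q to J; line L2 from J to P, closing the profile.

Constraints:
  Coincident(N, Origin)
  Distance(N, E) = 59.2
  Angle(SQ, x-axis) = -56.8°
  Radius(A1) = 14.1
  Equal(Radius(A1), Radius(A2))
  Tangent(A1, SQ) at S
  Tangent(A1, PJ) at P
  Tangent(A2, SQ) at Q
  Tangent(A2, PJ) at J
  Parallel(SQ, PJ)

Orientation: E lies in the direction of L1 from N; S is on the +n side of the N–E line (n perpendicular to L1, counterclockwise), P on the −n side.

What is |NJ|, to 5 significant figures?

60.856

Tangency of A1 to both parallel lines with radius 14.1 puts S and P at N ± 14.1·n: S = (11.798, 7.7206), P = (-11.798, -7.7206). Equal radii place Q and J the same way about E: Q = E + 14.1·n = (44.214, -41.816), J = E − 14.1·n = (20.617, -57.257). Then |NJ| = |J − N| = 60.856.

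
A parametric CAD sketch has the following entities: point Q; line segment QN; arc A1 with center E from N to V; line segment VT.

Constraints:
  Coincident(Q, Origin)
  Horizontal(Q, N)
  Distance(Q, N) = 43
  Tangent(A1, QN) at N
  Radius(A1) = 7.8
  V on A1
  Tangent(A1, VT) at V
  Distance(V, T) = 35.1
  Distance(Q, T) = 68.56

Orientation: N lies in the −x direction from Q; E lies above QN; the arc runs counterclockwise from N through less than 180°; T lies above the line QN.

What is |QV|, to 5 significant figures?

38.159

Q is at the origin; Q and N share the same y with |QN| = 43.0 and N on the −x side, so N = (-43.000, 0.0000). The tangent condition forces EN to be normal to QN, so E = N + (0, 7.8) = (-43.000, 7.8000). Since EV ⟂ VT (tangency), |ET| = √(7.8² + 35.1²) = 35.956 regardless of where V sits on A1. So T lies on both circle(Q, 68.56) and circle(E, 35.956); the above-QN intersection is T = (-54.219, 41.961). V is the foot of the tangent from T: V = (-36.294, 11.783).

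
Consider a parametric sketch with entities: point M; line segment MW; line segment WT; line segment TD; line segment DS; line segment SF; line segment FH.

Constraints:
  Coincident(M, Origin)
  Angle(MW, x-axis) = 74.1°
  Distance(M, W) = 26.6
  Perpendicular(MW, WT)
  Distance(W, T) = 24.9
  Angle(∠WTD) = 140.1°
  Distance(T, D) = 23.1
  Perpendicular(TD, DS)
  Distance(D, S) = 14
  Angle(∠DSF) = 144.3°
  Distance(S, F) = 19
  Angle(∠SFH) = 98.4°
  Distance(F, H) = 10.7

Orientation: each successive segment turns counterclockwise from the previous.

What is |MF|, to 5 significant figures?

15.677

TD ⟂ DS, so DS runs at -66.000°; with |DS| = 14.0, S = (-32.069, 10.219). ∠DSF = 144.3° gives SF at -30.300° from the x-axis; with |SF| = 19.0, F = (-15.664, 0.63263). Then |MF| = |F − M| = 15.677.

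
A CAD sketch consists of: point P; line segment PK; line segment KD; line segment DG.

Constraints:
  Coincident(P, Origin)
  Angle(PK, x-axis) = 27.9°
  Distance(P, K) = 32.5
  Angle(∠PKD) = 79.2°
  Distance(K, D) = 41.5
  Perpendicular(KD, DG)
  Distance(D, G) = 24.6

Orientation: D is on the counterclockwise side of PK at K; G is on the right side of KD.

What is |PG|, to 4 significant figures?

66.70

P is at the origin; PK runs at 27.9° with length 32.5, so K = 32.5·(cos 27.9°, sin 27.9°) = (28.72, 15.21). ∠PKD = 79.2°, so KD runs at 27.9° + (180° − 79.2°) = 128.7° from the x-axis; with |KD| = 41.5, D = K + 41.5·(cos 128.7°, sin 128.7°) = (2.775, 47.60). The perpendicularity gives DG at right angles to KD; with |DG| = 24.6 on the right of KD, G = D + 24.6·(0.7804, 0.6252) = (21.97, 62.98). Then |PG| = |G − P| = 66.70.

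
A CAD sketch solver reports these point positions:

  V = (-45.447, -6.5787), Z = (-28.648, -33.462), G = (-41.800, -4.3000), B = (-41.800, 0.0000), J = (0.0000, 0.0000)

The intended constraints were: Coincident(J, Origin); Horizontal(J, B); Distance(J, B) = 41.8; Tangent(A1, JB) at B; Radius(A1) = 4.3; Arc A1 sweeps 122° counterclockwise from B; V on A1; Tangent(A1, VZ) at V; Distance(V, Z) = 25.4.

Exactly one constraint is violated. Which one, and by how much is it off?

Distance(V, Z) = 25.4 — off by 6.30.

J = (0.00, 0.00) ✓; J.y = 0.00, B.y = 0.00 ✓; |JB| = 41.80 ✓; ∠(GB, BJ) = 90.00° ✓; |GB| = 4.300 ✓; bearing(G→V) − bearing(G→B) = 122.0° ✓; |GV| = 4.300 ✓; ∠(GV, VZ) = 90.00° ✓; |VZ| = 31.70 ✗.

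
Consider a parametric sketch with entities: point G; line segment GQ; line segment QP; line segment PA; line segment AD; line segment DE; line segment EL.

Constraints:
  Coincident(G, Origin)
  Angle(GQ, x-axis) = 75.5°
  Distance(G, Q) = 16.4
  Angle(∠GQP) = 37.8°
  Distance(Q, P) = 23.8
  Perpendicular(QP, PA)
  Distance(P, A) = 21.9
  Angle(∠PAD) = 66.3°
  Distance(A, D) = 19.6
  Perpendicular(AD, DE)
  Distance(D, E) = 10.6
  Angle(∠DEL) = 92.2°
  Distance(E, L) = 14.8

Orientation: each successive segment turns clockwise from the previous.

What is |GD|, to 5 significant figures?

8.1394

G is at the origin; GQ runs at 75.5° with length 16.4, so Q = (4.1062, 15.878). ∠GQP = 37.8° gives QP at -66.700° from the x-axis; with |QP| = 23.8, P = (13.520, -5.9814). QP is perpendicular to PA, so PA runs at -156.70°; with |PA| = 21.9, A = (-6.5938, -14.644). ∠PAD = 66.3° gives AD at 89.600° from the x-axis; with |AD| = 19.6, D = (-6.4569, 4.9557). Then |GD| = |D − G| = 8.1394.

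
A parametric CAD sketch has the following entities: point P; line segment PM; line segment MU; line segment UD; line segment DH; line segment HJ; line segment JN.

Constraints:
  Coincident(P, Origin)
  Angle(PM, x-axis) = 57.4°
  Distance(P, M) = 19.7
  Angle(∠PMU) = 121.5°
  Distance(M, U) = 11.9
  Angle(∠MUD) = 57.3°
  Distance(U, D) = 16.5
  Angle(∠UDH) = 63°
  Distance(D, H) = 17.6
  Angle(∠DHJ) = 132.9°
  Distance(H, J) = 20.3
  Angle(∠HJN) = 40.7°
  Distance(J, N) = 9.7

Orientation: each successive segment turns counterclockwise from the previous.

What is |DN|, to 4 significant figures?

25.78

∠DHJ = 132.9° gives HJ at 42.70° from the x-axis; with |HJ| = 20.3, J = (29.29, 25.63). ∠HJN = 40.7° gives JN at -178.0° from the x-axis; with |JN| = 9.7, N = (19.59, 25.30). Then |DN| = |N − D| = 25.78.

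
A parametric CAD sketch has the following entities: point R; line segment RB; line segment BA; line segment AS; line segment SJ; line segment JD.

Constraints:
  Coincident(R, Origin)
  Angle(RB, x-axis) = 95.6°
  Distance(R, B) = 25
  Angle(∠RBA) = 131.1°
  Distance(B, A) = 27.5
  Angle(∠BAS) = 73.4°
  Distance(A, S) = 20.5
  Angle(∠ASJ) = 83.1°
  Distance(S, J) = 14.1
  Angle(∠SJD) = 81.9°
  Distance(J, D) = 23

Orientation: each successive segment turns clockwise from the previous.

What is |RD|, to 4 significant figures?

44.49

∠ASJ = 83.1° gives SJ at -156.8° from the x-axis; with |SJ| = 14.1, J = (13.74, 21.60). ∠SJD = 81.9° gives JD at 105.1° from the x-axis; with |JD| = 23.0, D = (7.750, 43.81). Then |RD| = |D − R| = 44.49.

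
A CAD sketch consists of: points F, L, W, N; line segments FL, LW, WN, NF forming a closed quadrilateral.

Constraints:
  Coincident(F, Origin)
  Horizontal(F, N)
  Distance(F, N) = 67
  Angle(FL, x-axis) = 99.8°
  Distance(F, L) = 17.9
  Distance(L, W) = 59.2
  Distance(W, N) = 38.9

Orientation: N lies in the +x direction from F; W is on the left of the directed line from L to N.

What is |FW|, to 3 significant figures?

64.4

Checks: |LW| = 59.20 ✓; |WN| = 38.90 ✓.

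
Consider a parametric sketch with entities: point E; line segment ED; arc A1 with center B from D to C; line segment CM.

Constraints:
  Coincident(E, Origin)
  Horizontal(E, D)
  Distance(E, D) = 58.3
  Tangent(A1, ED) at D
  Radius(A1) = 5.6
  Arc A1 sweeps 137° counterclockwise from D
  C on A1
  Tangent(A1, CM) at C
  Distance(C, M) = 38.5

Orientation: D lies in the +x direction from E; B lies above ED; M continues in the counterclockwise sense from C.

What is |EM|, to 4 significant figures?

49.46

E is at the origin; ED is horizontal with |ED| = 58.3 and D on the +x side, so D = (58.30, 0.000). A1 meets ED tangentially, so BD is at right angles to ED, so B = D + (0, 5.6) = (58.30, 5.600). On A1, D sits at bearing -90° from B; a 137° counterclockwise sweep puts C at bearing 47°, so C = B + 5.6·(cos 47°, sin 47°) = (62.12, 9.696). A1 meets CM tangentially, so BC is at right angles to CM, so CM runs along (−sin 47°, cos 47°); with |CM| = 38.5, M = (33.96, 35.95). Then |EM| = |M − E| = 49.46.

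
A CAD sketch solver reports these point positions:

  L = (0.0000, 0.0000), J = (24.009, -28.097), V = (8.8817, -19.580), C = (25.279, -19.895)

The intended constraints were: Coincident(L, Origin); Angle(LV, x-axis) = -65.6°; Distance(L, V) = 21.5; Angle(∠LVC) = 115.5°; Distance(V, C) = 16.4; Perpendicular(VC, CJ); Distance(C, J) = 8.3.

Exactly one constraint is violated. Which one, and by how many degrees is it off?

Perpendicular(VC, CJ) — off by 7.70°.

L = (0.00, 0.00) ✓; LV at -65.60° ✓; |LV| = 21.50 ✓; ∠LVC = 115.5° ✓; |VC| = 16.40 ✓; ∠(VC, CJ) = 97.70° ✗; |CJ| = 8.300 ✓.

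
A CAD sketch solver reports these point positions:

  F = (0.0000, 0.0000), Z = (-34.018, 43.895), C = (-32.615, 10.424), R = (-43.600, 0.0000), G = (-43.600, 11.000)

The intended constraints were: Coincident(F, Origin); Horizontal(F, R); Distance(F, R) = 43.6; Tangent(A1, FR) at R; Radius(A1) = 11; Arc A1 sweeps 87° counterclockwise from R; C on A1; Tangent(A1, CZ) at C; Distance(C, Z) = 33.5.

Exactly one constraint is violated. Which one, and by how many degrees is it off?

Tangent(A1, CZ) at C — off by 5.40°.

F = (0.00, 0.00) ✓; F.y = 0.00, R.y = 0.00 ✓; |FR| = 43.60 ✓; ∠(GR, RF) = 90.00° ✓; |GR| = 11.00 ✓; bearing(G→C) − bearing(G→R) = 87.00° ✓; |GC| = 11.00 ✓; ∠(GC, CZ) = 84.60° ✗; |CZ| = 33.50 ✓.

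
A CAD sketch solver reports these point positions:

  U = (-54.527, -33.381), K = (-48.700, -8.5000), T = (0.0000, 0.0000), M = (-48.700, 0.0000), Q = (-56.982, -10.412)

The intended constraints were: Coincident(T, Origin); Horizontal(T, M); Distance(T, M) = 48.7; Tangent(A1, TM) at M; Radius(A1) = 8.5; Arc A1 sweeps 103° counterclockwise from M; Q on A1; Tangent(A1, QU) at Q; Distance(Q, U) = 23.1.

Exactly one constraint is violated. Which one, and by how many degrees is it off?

Tangent(A1, QU) at Q — off by 6.90°.

T = (0.00, 0.00) ✓; T.y = 0.00, M.y = 0.00 ✓; |TM| = 48.70 ✓; ∠(KM, MT) = 90.00° ✓; |KM| = 8.500 ✓; bearing(K→Q) − bearing(K→M) = 103.0° ✓; |KQ| = 8.500 ✓; ∠(KQ, QU) = 96.90° ✗; |QU| = 23.10 ✓.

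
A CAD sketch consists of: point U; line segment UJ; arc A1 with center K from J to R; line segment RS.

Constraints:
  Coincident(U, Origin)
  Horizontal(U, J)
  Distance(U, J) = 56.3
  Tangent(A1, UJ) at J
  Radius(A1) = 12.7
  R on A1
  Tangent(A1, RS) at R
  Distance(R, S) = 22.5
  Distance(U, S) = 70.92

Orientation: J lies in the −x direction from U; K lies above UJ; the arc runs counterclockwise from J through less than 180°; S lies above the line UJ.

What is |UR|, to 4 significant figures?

50.43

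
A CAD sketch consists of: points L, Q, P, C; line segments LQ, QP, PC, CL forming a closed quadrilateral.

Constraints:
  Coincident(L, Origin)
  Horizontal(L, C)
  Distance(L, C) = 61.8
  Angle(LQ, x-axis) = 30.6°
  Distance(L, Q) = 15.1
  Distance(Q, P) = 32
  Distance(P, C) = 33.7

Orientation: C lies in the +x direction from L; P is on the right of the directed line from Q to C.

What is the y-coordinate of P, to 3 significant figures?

-17.4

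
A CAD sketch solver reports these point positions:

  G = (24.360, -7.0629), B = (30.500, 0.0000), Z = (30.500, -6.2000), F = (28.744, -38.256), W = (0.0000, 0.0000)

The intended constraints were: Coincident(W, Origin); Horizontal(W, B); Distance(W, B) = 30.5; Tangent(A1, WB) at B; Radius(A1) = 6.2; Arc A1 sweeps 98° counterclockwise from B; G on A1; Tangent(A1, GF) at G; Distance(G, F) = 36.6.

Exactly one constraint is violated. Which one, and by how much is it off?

Distance(G, F) = 36.6 — off by 5.10.

W = (0.00, 0.00) ✓; W.y = 0.00, B.y = 0.00 ✓; |WB| = 30.50 ✓; ∠(ZB, BW) = 90.00° ✓; |ZB| = 6.200 ✓; bearing(Z→G) − bearing(Z→B) = 98.00° ✓; |ZG| = 6.200 ✓; ∠(ZG, GF) = 90.00° ✓; |GF| = 31.50 ✗.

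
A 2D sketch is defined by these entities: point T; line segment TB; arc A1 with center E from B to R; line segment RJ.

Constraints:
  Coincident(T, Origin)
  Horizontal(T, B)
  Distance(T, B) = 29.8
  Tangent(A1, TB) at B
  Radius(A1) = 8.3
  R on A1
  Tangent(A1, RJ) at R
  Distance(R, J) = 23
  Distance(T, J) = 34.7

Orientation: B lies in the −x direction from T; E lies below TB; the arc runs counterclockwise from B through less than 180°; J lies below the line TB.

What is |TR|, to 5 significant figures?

38.148

Checks: |EB| = 8.300 ✓; |ER| = 8.300 ✓; ∠(ER, RJ) = 90.00° ✓; |RJ| = 23.00 ✓; |TJ| = 34.70 ✓.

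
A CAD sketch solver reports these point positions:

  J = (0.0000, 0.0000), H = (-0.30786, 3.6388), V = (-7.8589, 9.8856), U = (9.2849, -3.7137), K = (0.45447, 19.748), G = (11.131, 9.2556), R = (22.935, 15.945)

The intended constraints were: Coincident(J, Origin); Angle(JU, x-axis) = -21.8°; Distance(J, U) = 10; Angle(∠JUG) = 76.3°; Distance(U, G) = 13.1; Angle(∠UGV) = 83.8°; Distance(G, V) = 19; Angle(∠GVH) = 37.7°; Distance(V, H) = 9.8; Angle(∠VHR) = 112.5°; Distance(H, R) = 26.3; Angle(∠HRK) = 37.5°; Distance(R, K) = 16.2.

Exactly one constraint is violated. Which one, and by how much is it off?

Distance(R, K) = 16.2 — off by 6.60.

J = (0.00, 0.00) ✓; JU at -21.80° ✓; |JU| = 10.00 ✓; ∠JUG = 76.30° ✓; |UG| = 13.10 ✓; ∠UGV = 83.80° ✓; |GV| = 19.00 ✓; ∠GVH = 37.70° ✓; |VH| = 9.800 ✓; ∠VHR = 112.5° ✓; |HR| = 26.30 ✓; ∠HRK = 37.50° ✓; |RK| = 22.80 ✗.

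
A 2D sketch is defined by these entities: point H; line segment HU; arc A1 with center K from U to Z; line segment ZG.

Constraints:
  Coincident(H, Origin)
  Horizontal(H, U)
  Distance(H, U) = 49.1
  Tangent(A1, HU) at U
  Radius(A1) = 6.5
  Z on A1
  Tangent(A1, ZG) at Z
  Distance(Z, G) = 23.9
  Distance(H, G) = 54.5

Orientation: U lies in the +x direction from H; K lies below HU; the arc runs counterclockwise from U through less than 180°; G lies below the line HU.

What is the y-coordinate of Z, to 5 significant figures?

-7.1145

Checks: |KZ| = 6.500 ✓; ∠(KZ, ZG) = 90.00° ✓; |ZG| = 23.90 ✓; |HG| = 54.50 ✓.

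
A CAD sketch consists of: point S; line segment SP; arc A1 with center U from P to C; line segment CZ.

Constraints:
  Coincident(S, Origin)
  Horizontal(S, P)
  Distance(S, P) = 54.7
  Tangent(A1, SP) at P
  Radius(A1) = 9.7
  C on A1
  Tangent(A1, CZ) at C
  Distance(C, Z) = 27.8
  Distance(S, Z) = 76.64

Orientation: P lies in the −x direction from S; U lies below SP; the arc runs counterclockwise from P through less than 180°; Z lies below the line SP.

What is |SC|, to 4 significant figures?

64.90

Checks: S = (0.00, 0.00) ✓; |UC| = 9.700 ✓; ∠(UC, CZ) = 90.00° ✓; |CZ| = 27.80 ✓; |SZ| = 76.64 ✓.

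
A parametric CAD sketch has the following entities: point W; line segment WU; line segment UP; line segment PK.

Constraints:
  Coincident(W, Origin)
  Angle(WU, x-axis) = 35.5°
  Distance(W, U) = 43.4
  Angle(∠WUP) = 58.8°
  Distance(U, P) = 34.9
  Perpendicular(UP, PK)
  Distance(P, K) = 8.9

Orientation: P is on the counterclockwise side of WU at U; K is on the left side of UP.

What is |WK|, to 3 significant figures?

30.8

W is at the origin; WU runs at 35.5° with length 43.4, so U = 43.4·(cos 35.5°, sin 35.5°) = (35.3, 25.2). ∠WUP = 58.8°, so UP runs at 35.5° + (180° − 58.8°) = 157° from the x-axis; with |UP| = 34.9, P = U + 34.9·(cos 157°, sin 157°) = (3.28, 39.0). The perpendicularity gives PK at right angles to UP; with |PK| = 8.9 on the left of UP, K = P + 8.9·(-0.396, -0.918) = (-0.242, 30.8). Then |WK| = |K − W| = 30.8.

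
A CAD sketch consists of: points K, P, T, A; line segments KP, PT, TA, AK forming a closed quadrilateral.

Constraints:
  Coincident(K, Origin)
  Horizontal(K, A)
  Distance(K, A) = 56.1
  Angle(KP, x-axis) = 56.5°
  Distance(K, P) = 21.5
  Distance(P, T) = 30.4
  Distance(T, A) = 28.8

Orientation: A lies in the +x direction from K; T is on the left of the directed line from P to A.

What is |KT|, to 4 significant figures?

48.33

K is at the origin; K and A share the same y with |KA| = 56.1 and A in +x, so A = (56.1, 0). KP runs at 56.5° with |KP| = 21.5, so P = (11.87, 17.93). T is determined by |PT| = 30.4 and |TA| = 28.8 together: it lies at the intersection of circle(P, 30.4) and circle(A, 28.8). With |PA| = 47.73, the foot of the radical line on PA is 24.86 from P and the perpendicular offset is √(30.4² − 24.86²) = 17.50. Taking the left-of-PA solution: T = (41.48, 24.81).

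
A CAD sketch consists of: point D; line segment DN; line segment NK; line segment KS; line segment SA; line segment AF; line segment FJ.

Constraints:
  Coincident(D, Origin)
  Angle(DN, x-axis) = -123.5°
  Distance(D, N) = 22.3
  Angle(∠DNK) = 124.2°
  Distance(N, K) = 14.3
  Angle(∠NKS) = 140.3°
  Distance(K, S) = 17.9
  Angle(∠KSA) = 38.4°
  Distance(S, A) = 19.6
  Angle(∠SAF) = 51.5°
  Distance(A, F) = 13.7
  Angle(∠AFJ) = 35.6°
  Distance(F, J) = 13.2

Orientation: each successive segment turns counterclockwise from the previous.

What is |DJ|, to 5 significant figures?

29.214

D is at the origin; DN runs at -123.5° with length 22.3, so N = (-12.308, -18.596). ∠DNK = 124.2° gives NK at -67.700° from the x-axis; with |NK| = 14.3, K = (-6.8820, -31.826). ∠NKS = 140.3° gives KS at -28.000° from the x-axis; with |KS| = 17.9, S = (8.9228, -40.230). ∠KSA = 38.4° gives SA at 113.60° from the x-axis; with |SA| = 19.6, A = (1.0759, -22.269). ∠SAF = 51.5° gives AF at -117.90° from the x-axis; with |AF| = 13.7, F = (-5.3347, -34.377). ∠AFJ = 35.6° gives FJ at 26.500° from the x-axis; with |FJ| = 13.2, J = (6.4784, -28.487). Then |DJ| = |J − D| = 29.214.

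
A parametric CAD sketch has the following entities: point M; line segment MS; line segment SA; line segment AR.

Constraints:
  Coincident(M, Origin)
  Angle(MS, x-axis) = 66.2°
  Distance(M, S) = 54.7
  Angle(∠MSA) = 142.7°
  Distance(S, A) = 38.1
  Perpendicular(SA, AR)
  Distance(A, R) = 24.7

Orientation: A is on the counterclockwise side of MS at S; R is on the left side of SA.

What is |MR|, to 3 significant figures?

82.0

∠MSA = 142.7°, so SA runs at 66.2° + (180° − 142.7°) = 104° from the x-axis; with |SA| = 38.1, A = S + 38.1·(cos 104°, sin 104°) = (13.2, 87.1). The perpendicularity gives AR at right angles to SA; with |AR| = 24.7 on the left of SA, R = A + 24.7·(-0.972, -0.233) = (-10.8, 81.3). Then |MR| = |R − M| = 82.0.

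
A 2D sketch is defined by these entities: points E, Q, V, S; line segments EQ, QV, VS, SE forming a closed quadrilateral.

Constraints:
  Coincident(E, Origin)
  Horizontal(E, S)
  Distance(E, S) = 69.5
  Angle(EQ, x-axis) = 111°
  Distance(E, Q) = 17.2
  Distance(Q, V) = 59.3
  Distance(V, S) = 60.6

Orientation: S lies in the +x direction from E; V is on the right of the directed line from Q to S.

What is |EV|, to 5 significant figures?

42.253

Checks: |QV| = 59.30 ✓; |VS| = 60.60 ✓.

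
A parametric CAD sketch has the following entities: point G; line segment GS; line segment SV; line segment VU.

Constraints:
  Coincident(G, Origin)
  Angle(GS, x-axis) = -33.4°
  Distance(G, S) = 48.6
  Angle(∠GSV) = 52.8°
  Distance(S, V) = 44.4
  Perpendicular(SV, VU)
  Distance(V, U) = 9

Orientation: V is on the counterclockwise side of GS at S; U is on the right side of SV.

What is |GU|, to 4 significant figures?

50.02

G is at the origin; GS runs at -33.4° with length 48.6, so S = 48.6·(cos -33.4°, sin -33.4°) = (40.57, -26.75). ∠GSV = 52.8°, so SV runs at -33.4° + (180° − 52.8°) = 93.80° from the x-axis; with |SV| = 44.4, V = S + 44.4·(cos 93.80°, sin 93.80°) = (37.63, 17.55). SV ⟂ VU; with |VU| = 9.0 on the right of SV, U = V + 9.0·(0.9978, 0.06627) = (46.61, 18.15). Then |GU| = |U − G| = 50.02.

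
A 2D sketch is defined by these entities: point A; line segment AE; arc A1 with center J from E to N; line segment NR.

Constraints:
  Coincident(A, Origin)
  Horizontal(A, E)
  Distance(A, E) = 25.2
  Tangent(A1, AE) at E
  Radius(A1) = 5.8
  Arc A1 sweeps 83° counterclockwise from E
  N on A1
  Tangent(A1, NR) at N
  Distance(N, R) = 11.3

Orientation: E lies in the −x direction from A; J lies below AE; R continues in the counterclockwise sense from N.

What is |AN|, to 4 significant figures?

31.37

A is at the origin; AE is horizontal with |AE| = 25.2 and E on the −x side, so E = (-25.20, 0.000). The tangent condition forces JE to be normal to AE, so J = E + (0, -5.8) = (-25.20, -5.800). On A1, E sits at bearing 90° from J; an 83° counterclockwise sweep puts N at bearing 173°, so N = J + 5.8·(cos 173°, sin 173°) = (-30.96, -5.093). Then |AN| = |N − A| = 31.37.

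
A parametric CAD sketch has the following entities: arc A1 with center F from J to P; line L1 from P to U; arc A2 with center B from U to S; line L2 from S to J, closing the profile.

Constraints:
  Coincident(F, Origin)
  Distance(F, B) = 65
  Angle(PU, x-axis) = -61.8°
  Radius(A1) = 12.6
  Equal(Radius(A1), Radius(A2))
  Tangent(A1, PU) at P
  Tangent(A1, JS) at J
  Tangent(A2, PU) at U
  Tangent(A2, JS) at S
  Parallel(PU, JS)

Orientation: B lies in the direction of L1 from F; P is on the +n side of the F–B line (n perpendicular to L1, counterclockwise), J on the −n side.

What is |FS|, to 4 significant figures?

66.21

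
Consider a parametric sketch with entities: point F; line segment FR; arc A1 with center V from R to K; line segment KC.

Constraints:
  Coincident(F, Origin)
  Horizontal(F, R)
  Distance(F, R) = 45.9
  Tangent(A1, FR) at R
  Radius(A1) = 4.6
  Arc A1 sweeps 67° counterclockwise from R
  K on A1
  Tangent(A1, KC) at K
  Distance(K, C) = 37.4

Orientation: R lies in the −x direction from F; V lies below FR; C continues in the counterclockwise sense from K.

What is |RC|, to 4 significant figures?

41.73

On A1, R sits at bearing 90° from V; a 67° counterclockwise sweep puts K at bearing 157°, so K = V + 4.6·(cos 157°, sin 157°) = (-50.13, -2.803). Since A1 is tangent to KC there, VK ⟂ KC, so KC runs along (−sin 157°, cos 157°); with |KC| = 37.4, C = (-64.75, -37.23). Then |RC| = |C − R| = 41.73.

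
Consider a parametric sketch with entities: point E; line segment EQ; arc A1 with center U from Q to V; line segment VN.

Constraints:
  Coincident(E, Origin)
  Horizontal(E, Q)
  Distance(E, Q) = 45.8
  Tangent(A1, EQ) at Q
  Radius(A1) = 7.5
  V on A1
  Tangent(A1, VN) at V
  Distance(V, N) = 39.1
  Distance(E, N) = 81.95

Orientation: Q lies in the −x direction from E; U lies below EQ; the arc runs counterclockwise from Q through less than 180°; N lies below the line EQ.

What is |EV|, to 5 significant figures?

52.162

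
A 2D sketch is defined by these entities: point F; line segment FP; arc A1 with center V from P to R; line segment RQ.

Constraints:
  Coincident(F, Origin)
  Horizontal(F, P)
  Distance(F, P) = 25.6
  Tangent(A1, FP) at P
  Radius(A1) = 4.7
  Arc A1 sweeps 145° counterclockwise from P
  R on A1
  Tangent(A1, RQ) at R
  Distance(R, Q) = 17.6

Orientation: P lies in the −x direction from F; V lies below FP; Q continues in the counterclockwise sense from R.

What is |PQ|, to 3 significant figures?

22.0

F is at the origin; F and P share the same y with |FP| = 25.6 and P on the −x side, so P = (-25.6, 0.00). Since A1 is tangent to FP there, VP ⟂ FP, so V = P + (0, -4.7) = (-25.6, -4.70). On A1, P sits at bearing 90° from V; a 145° counterclockwise sweep puts R at bearing 235°, so R = V + 4.7·(cos 235°, sin 235°) = (-28.3, -8.55). A1 meets RQ tangentially, so VR is at right angles to RQ, so RQ runs along (−sin 235°, cos 235°); with |RQ| = 17.6, Q = (-13.9, -18.6). Then |PQ| = |Q − P| = 22.0.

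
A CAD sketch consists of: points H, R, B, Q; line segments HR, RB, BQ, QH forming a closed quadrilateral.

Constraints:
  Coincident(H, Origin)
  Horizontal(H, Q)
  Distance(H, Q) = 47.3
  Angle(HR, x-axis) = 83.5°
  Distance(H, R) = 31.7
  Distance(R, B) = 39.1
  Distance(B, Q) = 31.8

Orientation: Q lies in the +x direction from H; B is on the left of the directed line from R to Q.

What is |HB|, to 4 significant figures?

53.03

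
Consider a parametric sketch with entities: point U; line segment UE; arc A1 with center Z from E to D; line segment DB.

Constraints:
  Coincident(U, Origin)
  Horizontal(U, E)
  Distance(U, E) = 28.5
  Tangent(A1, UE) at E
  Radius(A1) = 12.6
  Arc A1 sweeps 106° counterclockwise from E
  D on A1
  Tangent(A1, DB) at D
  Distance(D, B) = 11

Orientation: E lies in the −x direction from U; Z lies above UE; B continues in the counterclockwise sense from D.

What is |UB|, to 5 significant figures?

32.973

U is at the origin; UE is horizontal with |UE| = 28.5 and E on the −x side, so E = (-28.500, 0.0000). Since A1 is tangent to UE there, ZE ⟂ UE, so Z = E + (0, 12.6) = (-28.500, 12.600). On A1, E sits at bearing -90° from Z; a 106° counterclockwise sweep puts D at bearing 16°, so D = Z + 12.6·(cos 16°, sin 16°) = (-16.388, 16.073). A1 meets DB tangentially, so ZD is at right angles to DB, so DB runs along (−sin 16°, cos 16°); with |DB| = 11.0, B = (-19.420, 26.647). Then |UB| = |B − U| = 32.973.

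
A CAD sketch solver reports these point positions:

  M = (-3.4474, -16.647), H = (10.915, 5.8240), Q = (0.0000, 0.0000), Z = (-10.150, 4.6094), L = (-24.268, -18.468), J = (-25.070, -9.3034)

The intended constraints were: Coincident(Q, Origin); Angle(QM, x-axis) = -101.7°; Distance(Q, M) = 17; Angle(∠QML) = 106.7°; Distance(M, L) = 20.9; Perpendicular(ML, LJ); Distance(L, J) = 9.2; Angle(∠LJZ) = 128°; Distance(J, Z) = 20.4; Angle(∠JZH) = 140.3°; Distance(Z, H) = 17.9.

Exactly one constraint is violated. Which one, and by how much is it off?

Distance(Z, H) = 17.9 — off by 3.20.

Q = (0.00, 0.00) ✓; QM at -101.7° ✓; |QM| = 17.00 ✓; ∠QML = 106.7° ✓; |ML| = 20.90 ✓; ∠(ML, LJ) = 90.00° ✓; |LJ| = 9.200 ✓; ∠LJZ = 128.0° ✓; |JZ| = 20.40 ✓; ∠JZH = 140.3° ✓; |ZH| = 21.10 ✗.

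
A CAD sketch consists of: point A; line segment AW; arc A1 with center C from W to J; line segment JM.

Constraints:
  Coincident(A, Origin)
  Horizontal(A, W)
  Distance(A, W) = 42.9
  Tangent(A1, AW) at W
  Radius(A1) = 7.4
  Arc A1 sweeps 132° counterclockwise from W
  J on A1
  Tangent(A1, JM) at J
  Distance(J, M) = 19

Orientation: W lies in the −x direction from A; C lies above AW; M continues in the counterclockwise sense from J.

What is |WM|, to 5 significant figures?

27.437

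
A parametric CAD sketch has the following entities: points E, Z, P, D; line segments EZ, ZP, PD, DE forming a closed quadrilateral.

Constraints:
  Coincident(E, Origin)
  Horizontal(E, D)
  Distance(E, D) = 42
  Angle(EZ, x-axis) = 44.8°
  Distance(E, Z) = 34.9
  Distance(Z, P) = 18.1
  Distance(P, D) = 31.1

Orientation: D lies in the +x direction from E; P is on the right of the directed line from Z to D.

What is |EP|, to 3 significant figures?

16.9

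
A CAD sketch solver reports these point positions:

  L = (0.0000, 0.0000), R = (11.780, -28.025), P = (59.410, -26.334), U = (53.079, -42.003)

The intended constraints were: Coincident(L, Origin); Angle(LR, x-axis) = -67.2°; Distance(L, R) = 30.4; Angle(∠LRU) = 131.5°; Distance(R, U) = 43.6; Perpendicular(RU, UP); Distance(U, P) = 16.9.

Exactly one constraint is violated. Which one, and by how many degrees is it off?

Perpendicular(RU, UP) — off by 3.30°.

L = (0.00, 0.00) ✓; LR at -67.20° ✓; |LR| = 30.40 ✓; ∠LRU = 131.5° ✓; |RU| = 43.60 ✓; ∠(RU, UP) = 86.70° ✗; |UP| = 16.90 ✓.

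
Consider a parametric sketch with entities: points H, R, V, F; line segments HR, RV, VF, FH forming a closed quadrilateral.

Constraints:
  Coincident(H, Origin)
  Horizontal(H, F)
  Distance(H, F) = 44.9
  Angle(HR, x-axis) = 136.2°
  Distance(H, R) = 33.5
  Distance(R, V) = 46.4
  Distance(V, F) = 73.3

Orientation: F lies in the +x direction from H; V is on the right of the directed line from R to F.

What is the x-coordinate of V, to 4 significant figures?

-24.63

H is at the origin; HF is horizontal with |HF| = 44.9 and F in +x, so F = (44.9, 0). HR runs at 136.2° with |HR| = 33.5, so R = (-24.18, 23.19). V is determined by |RV| = 46.4 and |VF| = 73.3 together: it lies at the intersection of circle(R, 46.4) and circle(F, 73.3). With |RF| = 72.87, the foot of the radical line on RF is 14.34 from R and the perpendicular offset is √(46.4² − 14.34²) = 44.13. Taking the right-of-RF solution: V = (-24.63, -23.21).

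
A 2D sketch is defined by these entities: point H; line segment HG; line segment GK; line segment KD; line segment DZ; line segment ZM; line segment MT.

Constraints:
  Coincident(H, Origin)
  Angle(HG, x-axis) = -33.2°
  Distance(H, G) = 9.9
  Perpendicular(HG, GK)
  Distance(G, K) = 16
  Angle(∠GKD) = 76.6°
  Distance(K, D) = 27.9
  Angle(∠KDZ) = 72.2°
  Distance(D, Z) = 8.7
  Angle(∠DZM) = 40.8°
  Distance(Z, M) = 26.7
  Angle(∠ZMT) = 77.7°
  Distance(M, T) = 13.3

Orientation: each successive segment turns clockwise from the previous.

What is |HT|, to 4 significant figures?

35.18

H is at the origin; HG runs at -33.2° with length 9.9, so G = (8.284, -5.421). HG ⟂ GK, so GK runs at -123.2°; with |GK| = 16.0, K = (-0.4770, -18.81). ∠GKD = 76.6° gives KD at 133.4° from the x-axis; with |KD| = 27.9, D = (-19.65, 1.462). ∠KDZ = 72.2° gives DZ at 25.60° from the x-axis; with |DZ| = 8.7, Z = (-11.80, 5.221). ∠DZM = 40.8° gives ZM at -113.6° from the x-axis; with |ZM| = 26.7, M = (-22.49, -19.25). ∠ZMT = 77.7° gives MT at 144.1° from the x-axis; with |MT| = 13.3, T = (-33.26, -11.45). Then |HT| = |T − H| = 35.18.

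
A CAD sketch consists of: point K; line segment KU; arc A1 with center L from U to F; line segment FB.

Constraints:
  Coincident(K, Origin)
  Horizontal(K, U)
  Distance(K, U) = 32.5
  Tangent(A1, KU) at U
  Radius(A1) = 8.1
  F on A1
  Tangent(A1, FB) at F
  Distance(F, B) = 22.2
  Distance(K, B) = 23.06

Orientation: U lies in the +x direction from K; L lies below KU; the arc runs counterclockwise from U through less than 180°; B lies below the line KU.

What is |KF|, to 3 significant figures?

26.5

Checks: |LF| = 8.100 ✓; ∠(LF, FB) = 90.00° ✓; |FB| = 22.20 ✓; |KB| = 23.06 ✓.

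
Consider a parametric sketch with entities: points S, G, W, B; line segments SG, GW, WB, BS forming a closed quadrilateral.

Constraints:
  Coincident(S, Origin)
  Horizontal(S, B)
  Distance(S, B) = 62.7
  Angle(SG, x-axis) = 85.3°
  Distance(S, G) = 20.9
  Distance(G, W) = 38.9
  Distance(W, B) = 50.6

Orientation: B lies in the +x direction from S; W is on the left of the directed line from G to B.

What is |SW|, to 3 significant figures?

54.2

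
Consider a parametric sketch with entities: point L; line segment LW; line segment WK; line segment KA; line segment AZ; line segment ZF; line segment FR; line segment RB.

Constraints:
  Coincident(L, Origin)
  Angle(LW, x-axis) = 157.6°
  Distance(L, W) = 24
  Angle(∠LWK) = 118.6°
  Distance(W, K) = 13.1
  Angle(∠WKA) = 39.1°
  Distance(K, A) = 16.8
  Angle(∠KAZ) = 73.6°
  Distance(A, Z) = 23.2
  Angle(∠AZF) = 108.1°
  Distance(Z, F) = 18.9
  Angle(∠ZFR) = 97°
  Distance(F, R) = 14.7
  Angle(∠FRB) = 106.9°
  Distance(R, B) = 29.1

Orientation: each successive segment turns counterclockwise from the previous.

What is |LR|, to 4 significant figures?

44.19

L is at the origin; LW runs at 157.6° with length 24.0, so W = (-22.19, 9.146). ∠LWK = 118.6° gives WK at -141.0° from the x-axis; with |WK| = 13.1, K = (-32.37, 0.9016). ∠WKA = 39.1° gives KA at -0.1000° from the x-axis; with |KA| = 16.8, A = (-15.57, 0.8723). ∠KAZ = 73.6° gives AZ at 106.3° from the x-axis; with |AZ| = 23.2, Z = (-22.08, 23.14). ∠AZF = 108.1° gives ZF at 178.2° from the x-axis; with |ZF| = 18.9, F = (-40.97, 23.73). ∠ZFR = 97.0° gives FR at -98.80° from the x-axis; with |FR| = 14.7, R = (-43.22, 9.206). Then |LR| = |R − L| = 44.19.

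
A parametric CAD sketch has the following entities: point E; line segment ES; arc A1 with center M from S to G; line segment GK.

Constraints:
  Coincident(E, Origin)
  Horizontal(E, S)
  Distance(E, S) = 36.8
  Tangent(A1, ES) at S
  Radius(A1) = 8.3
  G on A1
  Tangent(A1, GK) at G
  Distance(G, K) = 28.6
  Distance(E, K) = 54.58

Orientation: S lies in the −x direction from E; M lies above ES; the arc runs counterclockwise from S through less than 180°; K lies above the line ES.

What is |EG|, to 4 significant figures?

31.14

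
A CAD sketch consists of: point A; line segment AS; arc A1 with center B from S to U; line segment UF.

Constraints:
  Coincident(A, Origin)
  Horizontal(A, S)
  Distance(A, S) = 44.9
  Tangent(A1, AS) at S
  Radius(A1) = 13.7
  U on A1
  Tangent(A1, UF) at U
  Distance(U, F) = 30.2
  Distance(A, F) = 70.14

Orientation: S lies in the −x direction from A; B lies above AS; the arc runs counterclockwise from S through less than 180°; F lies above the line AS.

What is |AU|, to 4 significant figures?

40.82

Checks: |BU| = 13.70 ✓; ∠(BU, UF) = 90.00° ✓; |UF| = 30.20 ✓; |AF| = 70.14 ✓.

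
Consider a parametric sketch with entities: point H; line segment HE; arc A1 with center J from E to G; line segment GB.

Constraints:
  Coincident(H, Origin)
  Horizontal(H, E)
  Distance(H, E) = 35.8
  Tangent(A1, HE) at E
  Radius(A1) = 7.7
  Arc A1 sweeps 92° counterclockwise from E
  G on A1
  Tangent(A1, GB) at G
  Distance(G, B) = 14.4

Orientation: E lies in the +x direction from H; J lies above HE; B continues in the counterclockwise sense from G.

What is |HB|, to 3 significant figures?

48.5

H is at the origin; H and E share the same y with |HE| = 35.8 and E on the +x side, so E = (35.8, 0.00). Since A1 is tangent to HE there, JE ⟂ HE, so J = E + (0, 7.7) = (35.8, 7.70). On A1, E sits at bearing -90° from J; a 92° counterclockwise sweep puts G at bearing 2°, so G = J + 7.7·(cos 2°, sin 2°) = (43.5, 7.97). Since A1 is tangent to GB there, JG ⟂ GB, so GB runs along (−sin 2°, cos 2°); with |GB| = 14.4, B = (43.0, 22.4). Then |HB| = |B − H| = 48.5.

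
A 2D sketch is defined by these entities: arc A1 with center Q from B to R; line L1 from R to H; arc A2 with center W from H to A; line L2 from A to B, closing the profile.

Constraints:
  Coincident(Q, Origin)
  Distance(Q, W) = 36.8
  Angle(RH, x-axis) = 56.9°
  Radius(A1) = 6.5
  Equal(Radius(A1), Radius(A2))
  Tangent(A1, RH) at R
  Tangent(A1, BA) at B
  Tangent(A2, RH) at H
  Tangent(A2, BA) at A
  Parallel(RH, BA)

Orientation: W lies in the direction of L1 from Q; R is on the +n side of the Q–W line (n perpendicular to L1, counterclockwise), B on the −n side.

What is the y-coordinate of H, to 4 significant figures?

34.38

The slot axis is L1's direction at 56.9°, so u = (cos 56.9°, sin 56.9°) = (0.5461, 0.8377) and n = (−sin 56.9°, cos 56.9°) = (-0.8377, 0.5461). Q is at the origin and W lies 36.8 along u from Q, so W = 36.8·u = (20.10, 30.83). Tangency of A1 to both parallel lines with radius 6.5 puts R and B at Q ± 6.5·n: R = (-5.445, 3.550), B = (5.445, -3.550). Equal radii place H and A the same way about W: H = W + 6.5·n = (14.65, 34.38), A = W − 6.5·n = (25.54, 27.28). So H.y = 34.38.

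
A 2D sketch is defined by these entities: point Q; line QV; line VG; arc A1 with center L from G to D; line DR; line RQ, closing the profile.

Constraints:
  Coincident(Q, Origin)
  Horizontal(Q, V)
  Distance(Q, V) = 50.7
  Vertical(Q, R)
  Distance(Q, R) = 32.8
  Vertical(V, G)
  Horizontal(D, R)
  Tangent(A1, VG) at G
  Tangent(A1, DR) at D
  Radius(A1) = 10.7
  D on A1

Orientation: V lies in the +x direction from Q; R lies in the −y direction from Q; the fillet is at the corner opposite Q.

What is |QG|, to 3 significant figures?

55.3

Q is at the origin; QV is horizontal with |QV| = 50.7 and V on the +x side, so V = (50.7, 0.00). Q and R share the same x with |QR| = 32.8 and R on the −y side, so R = (0.00, -32.8). The virtual corner opposite Q is at (50.7, -32.8). Tangency of A1 to VG means the radius LG is perpendicular to VG and the tangent condition forces LD to be normal to DR, with radius 10.7, so the center L sits 10.7 in from both sides at L = (40.0, -22.1). That places the tangent points at G = (50.7, -22.1) on VG and D = (40.0, -32.8) on DR. Then |QG| = |G − Q| = 55.3.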